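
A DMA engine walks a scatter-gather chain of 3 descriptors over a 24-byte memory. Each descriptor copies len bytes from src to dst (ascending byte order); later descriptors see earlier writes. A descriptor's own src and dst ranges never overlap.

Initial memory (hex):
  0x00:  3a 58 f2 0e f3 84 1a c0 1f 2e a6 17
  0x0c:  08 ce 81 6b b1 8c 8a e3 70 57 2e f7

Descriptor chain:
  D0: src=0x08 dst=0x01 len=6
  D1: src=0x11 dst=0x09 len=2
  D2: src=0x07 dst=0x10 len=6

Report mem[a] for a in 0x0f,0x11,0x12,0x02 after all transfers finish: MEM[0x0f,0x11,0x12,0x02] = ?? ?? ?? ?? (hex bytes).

MEM[0x0f,0x11,0x12,0x02] = 6b 1f 8c 2e

  after D0: wrote 6B at 0x01 = 1f2ea61708ce
  after D1: wrote 2B at 0x09 = 8c8a
  after D2: wrote 6B at 0x10 = c01f8c8a1708
query mem[0x0f]=0x6b, mem[0x11]=0x1f, mem[0x12]=0x8c, mem[0x02]=0x2e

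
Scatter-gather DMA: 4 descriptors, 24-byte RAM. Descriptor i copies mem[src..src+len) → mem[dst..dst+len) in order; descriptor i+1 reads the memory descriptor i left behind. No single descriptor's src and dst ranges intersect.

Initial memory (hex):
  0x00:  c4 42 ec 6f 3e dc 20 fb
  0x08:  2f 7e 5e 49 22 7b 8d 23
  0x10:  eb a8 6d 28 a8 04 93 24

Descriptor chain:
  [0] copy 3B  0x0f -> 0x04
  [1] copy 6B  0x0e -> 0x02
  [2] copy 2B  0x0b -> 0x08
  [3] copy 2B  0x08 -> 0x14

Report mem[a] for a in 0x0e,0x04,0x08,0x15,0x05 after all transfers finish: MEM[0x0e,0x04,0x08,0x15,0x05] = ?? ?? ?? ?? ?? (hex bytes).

[0] 0x0f->0x04 len=3 : 23 eb a8
[1] 0x0e->0x02 len=6 : 8d 23 eb a8 6d 28
[2] 0x0b->0x08 len=2 : 49 22
[3] 0x08->0x14 len=2 : 49 22
query mem[0x0e]=0x8d, mem[0x04]=0xeb, mem[0x08]=0x49, mem[0x15]=0x22, mem[0x05]=0xa8

MEM[0x0e,0x04,0x08,0x15,0x05] = 8d eb 49 22 a8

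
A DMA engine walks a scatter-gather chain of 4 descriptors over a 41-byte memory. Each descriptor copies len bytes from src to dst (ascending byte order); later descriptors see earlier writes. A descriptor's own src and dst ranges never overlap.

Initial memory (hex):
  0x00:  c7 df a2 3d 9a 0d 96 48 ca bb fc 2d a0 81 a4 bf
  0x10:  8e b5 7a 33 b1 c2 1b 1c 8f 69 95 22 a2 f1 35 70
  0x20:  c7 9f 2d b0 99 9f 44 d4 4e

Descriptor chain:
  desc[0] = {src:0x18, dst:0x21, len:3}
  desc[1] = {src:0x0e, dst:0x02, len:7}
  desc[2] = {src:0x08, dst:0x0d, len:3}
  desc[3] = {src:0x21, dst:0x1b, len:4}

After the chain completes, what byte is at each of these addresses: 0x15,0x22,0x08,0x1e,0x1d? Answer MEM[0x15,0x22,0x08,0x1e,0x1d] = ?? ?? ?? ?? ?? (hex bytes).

#0 dst[0x21+3] := {0x8f,0x69,0x95}
#1 dst[0x02+7] := {0xa4,0xbf,0x8e,0xb5,0x7a,0x33,0xb1}
#2 dst[0x0d+3] := {0xb1,0xbb,0xfc}
#3 dst[0x1b+4] := {0x8f,0x69,0x95,0x99}
query mem[0x15]=0xc2, mem[0x22]=0x69, mem[0x08]=0xb1, mem[0x1e]=0x99, mem[0x1d]=0x95

MEM[0x15,0x22,0x08,0x1e,0x1d] = c2 69 b1 99 95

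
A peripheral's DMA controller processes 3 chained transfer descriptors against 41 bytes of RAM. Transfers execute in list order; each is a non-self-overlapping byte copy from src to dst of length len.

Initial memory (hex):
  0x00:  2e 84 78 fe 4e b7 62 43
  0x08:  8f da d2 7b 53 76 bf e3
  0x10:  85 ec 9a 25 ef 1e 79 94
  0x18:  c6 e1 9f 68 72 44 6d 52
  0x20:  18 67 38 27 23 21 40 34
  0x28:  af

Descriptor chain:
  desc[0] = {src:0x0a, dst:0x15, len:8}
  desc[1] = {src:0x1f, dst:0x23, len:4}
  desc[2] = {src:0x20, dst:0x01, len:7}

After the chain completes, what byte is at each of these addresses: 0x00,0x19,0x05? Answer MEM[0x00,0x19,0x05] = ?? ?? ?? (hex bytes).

MEM[0x00,0x19,0x05] = 2e bf 18

[0] 0x0a->0x15 len=8 : d2 7b 53 76 bf e3 85 ec
[1] 0x1f->0x23 len=4 : 52 18 67 38
[2] 0x20->0x01 len=7 : 18 67 38 52 18 67 38
query mem[0x00]=0x2e, mem[0x19]=0xbf, mem[0x05]=0x18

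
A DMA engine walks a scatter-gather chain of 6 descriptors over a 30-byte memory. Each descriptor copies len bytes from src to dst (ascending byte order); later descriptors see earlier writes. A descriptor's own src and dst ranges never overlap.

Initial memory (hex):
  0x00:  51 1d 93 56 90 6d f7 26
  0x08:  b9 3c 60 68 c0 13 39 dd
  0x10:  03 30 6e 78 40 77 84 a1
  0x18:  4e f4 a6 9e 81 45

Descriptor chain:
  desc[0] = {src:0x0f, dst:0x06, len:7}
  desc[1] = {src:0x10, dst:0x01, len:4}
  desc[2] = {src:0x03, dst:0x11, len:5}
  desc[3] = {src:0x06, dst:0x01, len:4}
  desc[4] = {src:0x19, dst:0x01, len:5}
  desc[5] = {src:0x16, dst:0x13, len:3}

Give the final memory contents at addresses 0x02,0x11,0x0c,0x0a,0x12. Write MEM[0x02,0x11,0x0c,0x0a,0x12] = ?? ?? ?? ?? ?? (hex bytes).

MEM[0x02,0x11,0x0c,0x0a,0x12] = a6 6e 77 78 78

[0] 0x0f->0x06 len=7 : dd 03 30 6e 78 40 77
[1] 0x10->0x01 len=4 : 03 30 6e 78
[2] 0x03->0x11 len=5 : 6e 78 6d dd 03
[3] 0x06->0x01 len=4 : dd 03 30 6e
[4] 0x19->0x01 len=5 : f4 a6 9e 81 45
[5] 0x16->0x13 len=3 : 84 a1 4e
query mem[0x02]=0xa6, mem[0x11]=0x6e, mem[0x0c]=0x77, mem[0x0a]=0x78, mem[0x12]=0x78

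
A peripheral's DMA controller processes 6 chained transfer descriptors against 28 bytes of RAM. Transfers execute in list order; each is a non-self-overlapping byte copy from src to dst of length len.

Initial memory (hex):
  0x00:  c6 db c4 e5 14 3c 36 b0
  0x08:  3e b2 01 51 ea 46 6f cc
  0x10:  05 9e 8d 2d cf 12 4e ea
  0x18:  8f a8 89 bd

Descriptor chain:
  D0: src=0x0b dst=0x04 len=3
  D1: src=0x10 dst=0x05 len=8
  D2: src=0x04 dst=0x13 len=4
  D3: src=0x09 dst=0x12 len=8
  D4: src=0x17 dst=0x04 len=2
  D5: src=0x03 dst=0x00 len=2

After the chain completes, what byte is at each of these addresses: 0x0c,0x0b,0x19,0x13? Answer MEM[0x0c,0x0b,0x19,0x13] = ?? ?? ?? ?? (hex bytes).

D0: mem[0x04..0x06] <- [51 ea 46]
D1: mem[0x05..0x0c] <- [05 9e 8d 2d cf 12 4e ea]
D2: mem[0x13..0x16] <- [51 05 9e 8d]
D3: mem[0x12..0x19] <- [cf 12 4e ea 46 6f cc 05]
D4: mem[0x04..0x05] <- [6f cc]
D5: mem[0x00..0x01] <- [e5 6f]
query mem[0x0c]=0xea, mem[0x0b]=0x4e, mem[0x19]=0x05, mem[0x13]=0x12

MEM[0x0c,0x0b,0x19,0x13] = ea 4e 05 12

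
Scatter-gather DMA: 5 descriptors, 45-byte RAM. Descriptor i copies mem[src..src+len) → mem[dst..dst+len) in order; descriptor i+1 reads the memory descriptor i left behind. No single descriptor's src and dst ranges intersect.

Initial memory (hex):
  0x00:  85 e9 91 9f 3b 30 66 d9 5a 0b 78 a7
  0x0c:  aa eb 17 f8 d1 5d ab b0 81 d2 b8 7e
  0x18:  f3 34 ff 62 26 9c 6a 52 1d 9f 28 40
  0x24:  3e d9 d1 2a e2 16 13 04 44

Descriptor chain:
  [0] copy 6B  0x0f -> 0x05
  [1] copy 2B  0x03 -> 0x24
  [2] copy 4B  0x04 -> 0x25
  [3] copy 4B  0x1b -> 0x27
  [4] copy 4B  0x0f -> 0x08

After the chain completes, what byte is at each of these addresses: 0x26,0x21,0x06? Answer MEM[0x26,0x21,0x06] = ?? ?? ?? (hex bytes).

MEM[0x26,0x21,0x06] = f8 9f d1

  after D0: wrote 6B at 0x05 = f8d15dabb081
  after D1: wrote 2B at 0x24 = 9f3b
  after D2: wrote 4B at 0x25 = 3bf8d15d
  after D3: wrote 4B at 0x27 = 62269c6a
  after D4: wrote 4B at 0x08 = f8d15dab
query mem[0x26]=0xf8, mem[0x21]=0x9f, mem[0x06]=0xd1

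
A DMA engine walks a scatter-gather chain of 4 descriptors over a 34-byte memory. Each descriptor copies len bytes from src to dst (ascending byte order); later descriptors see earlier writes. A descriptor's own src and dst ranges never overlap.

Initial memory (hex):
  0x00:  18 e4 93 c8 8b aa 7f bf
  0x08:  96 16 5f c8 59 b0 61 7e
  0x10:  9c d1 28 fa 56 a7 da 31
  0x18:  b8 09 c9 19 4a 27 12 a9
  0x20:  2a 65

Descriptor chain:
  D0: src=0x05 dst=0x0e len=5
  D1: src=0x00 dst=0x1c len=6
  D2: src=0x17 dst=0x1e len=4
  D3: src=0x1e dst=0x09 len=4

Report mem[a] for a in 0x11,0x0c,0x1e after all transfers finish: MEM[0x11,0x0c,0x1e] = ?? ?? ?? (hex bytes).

[0] 0x05->0x0e len=5 : aa 7f bf 96 16
[1] 0x00->0x1c len=6 : 18 e4 93 c8 8b aa
[2] 0x17->0x1e len=4 : 31 b8 09 c9
[3] 0x1e->0x09 len=4 : 31 b8 09 c9
query mem[0x11]=0x96, mem[0x0c]=0xc9, mem[0x1e]=0x31

MEM[0x11,0x0c,0x1e] = 96 c9 31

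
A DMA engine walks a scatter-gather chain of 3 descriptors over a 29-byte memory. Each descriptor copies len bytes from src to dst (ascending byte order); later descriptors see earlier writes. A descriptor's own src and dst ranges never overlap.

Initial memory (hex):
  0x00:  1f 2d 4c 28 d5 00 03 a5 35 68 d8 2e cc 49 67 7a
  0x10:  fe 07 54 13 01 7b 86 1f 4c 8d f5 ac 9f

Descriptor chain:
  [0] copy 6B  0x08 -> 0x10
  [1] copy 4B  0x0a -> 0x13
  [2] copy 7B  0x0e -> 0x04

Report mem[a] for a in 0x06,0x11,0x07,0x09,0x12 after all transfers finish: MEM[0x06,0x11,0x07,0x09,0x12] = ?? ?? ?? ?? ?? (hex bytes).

MEM[0x06,0x11,0x07,0x09,0x12] = 35 68 68 d8 d8

[0] 0x08->0x10 len=6 : 35 68 d8 2e cc 49
[1] 0x0a->0x13 len=4 : d8 2e cc 49
[2] 0x0e->0x04 len=7 : 67 7a 35 68 d8 d8 2e
query mem[0x06]=0x35, mem[0x11]=0x68, mem[0x07]=0x68, mem[0x09]=0xd8, mem[0x12]=0xd8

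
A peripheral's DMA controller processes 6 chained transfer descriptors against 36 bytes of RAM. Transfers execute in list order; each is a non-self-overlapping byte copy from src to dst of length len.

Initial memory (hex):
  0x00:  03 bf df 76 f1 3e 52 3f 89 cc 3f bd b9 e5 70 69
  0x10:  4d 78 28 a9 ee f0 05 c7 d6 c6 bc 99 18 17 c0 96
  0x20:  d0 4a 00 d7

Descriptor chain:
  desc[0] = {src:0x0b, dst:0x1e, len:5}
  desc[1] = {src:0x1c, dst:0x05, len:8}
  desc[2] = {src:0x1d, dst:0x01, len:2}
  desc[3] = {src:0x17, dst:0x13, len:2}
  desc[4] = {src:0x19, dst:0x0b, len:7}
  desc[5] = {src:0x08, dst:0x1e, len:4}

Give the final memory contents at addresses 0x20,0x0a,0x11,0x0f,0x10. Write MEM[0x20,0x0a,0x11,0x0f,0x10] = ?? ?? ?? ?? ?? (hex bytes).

MEM[0x20,0x0a,0x11,0x0f,0x10] = 70 70 b9 17 bd

#0 dst[0x1e+5] := {0xbd,0xb9,0xe5,0x70,0x69}
#1 dst[0x05+8] := {0x18,0x17,0xbd,0xb9,0xe5,0x70,0x69,0xd7}
#2 dst[0x01+2] := {0x17,0xbd}
#3 dst[0x13+2] := {0xc7,0xd6}
#4 dst[0x0b+7] := {0xc6,0xbc,0x99,0x18,0x17,0xbd,0xb9}
#5 dst[0x1e+4] := {0xb9,0xe5,0x70,0xc6}
query mem[0x20]=0x70, mem[0x0a]=0x70, mem[0x11]=0xb9, mem[0x0f]=0x17, mem[0x10]=0xbd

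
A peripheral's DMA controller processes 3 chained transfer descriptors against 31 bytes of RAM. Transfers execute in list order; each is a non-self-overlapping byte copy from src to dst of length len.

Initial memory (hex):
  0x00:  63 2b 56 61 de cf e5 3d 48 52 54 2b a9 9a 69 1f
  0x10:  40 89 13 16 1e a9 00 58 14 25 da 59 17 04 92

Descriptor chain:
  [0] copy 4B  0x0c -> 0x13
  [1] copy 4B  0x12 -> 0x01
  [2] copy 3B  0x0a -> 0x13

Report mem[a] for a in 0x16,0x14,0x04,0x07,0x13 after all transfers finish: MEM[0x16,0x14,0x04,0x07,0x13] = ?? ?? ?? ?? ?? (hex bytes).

[0] 0x0c->0x13 len=4 : a9 9a 69 1f
[1] 0x12->0x01 len=4 : 13 a9 9a 69
[2] 0x0a->0x13 len=3 : 54 2b a9
query mem[0x16]=0x1f, mem[0x14]=0x2b, mem[0x04]=0x69, mem[0x07]=0x3d, mem[0x13]=0x54

MEM[0x16,0x14,0x04,0x07,0x13] = 1f 2b 69 3d 54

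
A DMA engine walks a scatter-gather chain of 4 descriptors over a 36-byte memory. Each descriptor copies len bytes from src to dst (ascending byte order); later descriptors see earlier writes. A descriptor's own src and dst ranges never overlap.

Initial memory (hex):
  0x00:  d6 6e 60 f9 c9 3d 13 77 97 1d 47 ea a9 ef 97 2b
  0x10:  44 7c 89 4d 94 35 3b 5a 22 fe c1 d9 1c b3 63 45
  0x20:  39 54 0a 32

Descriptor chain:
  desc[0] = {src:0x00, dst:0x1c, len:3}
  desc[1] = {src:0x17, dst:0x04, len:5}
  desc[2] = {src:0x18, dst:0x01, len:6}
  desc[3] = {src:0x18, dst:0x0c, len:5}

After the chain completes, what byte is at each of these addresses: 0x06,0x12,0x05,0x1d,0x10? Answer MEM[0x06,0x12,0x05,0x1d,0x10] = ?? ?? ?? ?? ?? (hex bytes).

MEM[0x06,0x12,0x05,0x1d,0x10] = 6e 89 d6 6e d6

#0 dst[0x1c+3] := {0xd6,0x6e,0x60}
#1 dst[0x04+5] := {0x5a,0x22,0xfe,0xc1,0xd9}
#2 dst[0x01+6] := {0x22,0xfe,0xc1,0xd9,0xd6,0x6e}
#3 dst[0x0c+5] := {0x22,0xfe,0xc1,0xd9,0xd6}
query mem[0x06]=0x6e, mem[0x12]=0x89, mem[0x05]=0xd6, mem[0x1d]=0x6e, mem[0x10]=0xd6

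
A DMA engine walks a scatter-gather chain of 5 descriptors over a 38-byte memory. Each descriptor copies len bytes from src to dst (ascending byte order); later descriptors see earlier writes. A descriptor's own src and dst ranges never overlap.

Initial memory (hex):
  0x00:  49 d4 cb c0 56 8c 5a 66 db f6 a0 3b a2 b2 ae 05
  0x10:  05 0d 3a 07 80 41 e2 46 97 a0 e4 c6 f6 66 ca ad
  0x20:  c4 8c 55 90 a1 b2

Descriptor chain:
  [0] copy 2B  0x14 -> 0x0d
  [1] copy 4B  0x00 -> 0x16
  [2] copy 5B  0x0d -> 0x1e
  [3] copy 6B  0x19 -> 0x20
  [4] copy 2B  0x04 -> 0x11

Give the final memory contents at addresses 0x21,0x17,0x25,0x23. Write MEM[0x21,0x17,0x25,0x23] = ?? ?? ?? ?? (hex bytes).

#0 dst[0x0d+2] := {0x80,0x41}
#1 dst[0x16+4] := {0x49,0xd4,0xcb,0xc0}
#2 dst[0x1e+5] := {0x80,0x41,0x05,0x05,0x0d}
#3 dst[0x20+6] := {0xc0,0xe4,0xc6,0xf6,0x66,0x80}
#4 dst[0x11+2] := {0x56,0x8c}
query mem[0x21]=0xe4, mem[0x17]=0xd4, mem[0x25]=0x80, mem[0x23]=0xf6

MEM[0x21,0x17,0x25,0x23] = e4 d4 80 f6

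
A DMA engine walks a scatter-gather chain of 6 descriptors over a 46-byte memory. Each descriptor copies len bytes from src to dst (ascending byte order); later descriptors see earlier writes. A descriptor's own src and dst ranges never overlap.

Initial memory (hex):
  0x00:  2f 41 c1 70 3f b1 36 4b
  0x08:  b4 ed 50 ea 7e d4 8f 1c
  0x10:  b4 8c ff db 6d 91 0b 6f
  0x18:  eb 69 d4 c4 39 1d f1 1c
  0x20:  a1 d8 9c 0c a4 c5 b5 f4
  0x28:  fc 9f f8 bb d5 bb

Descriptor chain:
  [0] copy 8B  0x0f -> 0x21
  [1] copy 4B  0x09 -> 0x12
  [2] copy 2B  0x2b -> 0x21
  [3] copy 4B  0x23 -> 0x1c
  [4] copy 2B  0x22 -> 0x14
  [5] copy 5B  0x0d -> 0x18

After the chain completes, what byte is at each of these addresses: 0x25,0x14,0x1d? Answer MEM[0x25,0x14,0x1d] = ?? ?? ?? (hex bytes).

#0 dst[0x21+8] := {0x1c,0xb4,0x8c,0xff,0xdb,0x6d,0x91,0x0b}
#1 dst[0x12+4] := {0xed,0x50,0xea,0x7e}
#2 dst[0x21+2] := {0xbb,0xd5}
#3 dst[0x1c+4] := {0x8c,0xff,0xdb,0x6d}
#4 dst[0x14+2] := {0xd5,0x8c}
#5 dst[0x18+5] := {0xd4,0x8f,0x1c,0xb4,0x8c}
query mem[0x25]=0xdb, mem[0x14]=0xd5, mem[0x1d]=0xff

MEM[0x25,0x14,0x1d] = db d5 ff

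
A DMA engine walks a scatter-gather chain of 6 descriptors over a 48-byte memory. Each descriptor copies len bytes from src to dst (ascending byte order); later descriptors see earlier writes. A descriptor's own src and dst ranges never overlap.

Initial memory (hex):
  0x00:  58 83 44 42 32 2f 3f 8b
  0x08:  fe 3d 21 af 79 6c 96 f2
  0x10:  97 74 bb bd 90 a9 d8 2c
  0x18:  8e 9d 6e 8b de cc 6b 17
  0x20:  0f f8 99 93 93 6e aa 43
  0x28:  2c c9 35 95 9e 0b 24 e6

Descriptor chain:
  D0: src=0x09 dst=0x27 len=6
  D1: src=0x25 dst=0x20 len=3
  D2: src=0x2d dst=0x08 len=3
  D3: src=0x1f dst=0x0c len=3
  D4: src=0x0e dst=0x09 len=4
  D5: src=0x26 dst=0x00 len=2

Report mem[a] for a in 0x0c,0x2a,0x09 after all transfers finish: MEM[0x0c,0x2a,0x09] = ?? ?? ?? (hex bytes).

  after D0: wrote 6B at 0x27 = 3d21af796c96
  after D1: wrote 3B at 0x20 = 6eaa3d
  after D2: wrote 3B at 0x08 = 0b24e6
  after D3: wrote 3B at 0x0c = 176eaa
  after D4: wrote 4B at 0x09 = aaf29774
  after D5: wrote 2B at 0x00 = aa3d
query mem[0x0c]=0x74, mem[0x2a]=0x79, mem[0x09]=0xaa

MEM[0x0c,0x2a,0x09] = 74 79 aa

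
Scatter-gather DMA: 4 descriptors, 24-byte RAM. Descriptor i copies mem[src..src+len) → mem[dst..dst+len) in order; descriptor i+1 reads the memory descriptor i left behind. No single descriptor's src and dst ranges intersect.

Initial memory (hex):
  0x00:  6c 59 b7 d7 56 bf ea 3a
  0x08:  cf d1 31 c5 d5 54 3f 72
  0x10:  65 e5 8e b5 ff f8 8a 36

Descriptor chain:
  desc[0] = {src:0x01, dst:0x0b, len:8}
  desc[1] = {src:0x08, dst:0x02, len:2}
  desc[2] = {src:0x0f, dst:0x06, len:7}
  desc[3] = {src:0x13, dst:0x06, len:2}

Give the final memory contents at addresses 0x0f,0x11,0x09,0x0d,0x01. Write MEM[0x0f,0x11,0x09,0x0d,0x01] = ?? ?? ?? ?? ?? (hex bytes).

MEM[0x0f,0x11,0x09,0x0d,0x01] = bf 3a cf d7 59

#0 dst[0x0b+8] := {0x59,0xb7,0xd7,0x56,0xbf,0xea,0x3a,0xcf}
#1 dst[0x02+2] := {0xcf,0xd1}
#2 dst[0x06+7] := {0xbf,0xea,0x3a,0xcf,0xb5,0xff,0xf8}
#3 dst[0x06+2] := {0xb5,0xff}
query mem[0x0f]=0xbf, mem[0x11]=0x3a, mem[0x09]=0xcf, mem[0x0d]=0xd7, mem[0x01]=0x59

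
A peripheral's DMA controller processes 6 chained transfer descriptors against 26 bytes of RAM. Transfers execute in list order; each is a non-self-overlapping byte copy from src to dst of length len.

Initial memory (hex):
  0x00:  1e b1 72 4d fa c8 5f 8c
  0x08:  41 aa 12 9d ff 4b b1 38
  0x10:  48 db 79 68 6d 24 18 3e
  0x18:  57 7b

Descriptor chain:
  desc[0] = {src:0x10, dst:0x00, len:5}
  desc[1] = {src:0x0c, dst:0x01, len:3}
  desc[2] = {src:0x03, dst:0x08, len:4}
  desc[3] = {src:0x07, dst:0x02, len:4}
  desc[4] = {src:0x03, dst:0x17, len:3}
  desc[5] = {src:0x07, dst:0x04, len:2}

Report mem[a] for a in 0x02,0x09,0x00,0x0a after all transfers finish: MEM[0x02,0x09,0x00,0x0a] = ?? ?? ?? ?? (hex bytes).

MEM[0x02,0x09,0x00,0x0a] = 8c 6d 48 c8

  after D0: wrote 5B at 0x00 = 48db79686d
  after D1: wrote 3B at 0x01 = ff4bb1
  after D2: wrote 4B at 0x08 = b16dc85f
  after D3: wrote 4B at 0x02 = 8cb16dc8
  after D4: wrote 3B at 0x17 = b16dc8
  after D5: wrote 2B at 0x04 = 8cb1
query mem[0x02]=0x8c, mem[0x09]=0x6d, mem[0x00]=0x48, mem[0x0a]=0xc8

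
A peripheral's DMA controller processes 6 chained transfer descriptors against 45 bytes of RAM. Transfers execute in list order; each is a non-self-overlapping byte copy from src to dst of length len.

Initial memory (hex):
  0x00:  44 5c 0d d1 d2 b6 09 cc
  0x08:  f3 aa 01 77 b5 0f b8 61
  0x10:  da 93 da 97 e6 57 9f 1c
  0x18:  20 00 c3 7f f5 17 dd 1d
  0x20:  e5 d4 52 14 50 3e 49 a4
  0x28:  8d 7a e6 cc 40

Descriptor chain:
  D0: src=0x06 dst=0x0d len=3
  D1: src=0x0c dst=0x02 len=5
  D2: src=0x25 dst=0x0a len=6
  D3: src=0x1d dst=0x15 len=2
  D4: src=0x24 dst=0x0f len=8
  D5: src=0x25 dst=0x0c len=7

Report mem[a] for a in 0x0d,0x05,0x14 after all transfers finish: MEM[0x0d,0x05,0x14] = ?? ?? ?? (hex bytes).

MEM[0x0d,0x05,0x14] = 49 f3 7a

  after D0: wrote 3B at 0x0d = 09ccf3
  after D1: wrote 5B at 0x02 = b509ccf3da
  after D2: wrote 6B at 0x0a = 3e49a48d7ae6
  after D3: wrote 2B at 0x15 = 17dd
  after D4: wrote 8B at 0x0f = 503e49a48d7ae6cc
  after D5: wrote 7B at 0x0c = 3e49a48d7ae6cc
query mem[0x0d]=0x49, mem[0x05]=0xf3, mem[0x14]=0x7a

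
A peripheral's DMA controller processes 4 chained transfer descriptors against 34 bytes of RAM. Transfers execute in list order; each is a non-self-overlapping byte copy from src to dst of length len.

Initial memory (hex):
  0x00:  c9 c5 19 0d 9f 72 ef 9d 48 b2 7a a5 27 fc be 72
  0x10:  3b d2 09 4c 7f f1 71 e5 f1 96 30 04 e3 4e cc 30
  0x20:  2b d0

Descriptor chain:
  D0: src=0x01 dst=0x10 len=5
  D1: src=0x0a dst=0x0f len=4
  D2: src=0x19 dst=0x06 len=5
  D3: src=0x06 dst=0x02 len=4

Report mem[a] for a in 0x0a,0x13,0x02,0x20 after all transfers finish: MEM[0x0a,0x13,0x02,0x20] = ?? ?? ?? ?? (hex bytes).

MEM[0x0a,0x13,0x02,0x20] = 4e 9f 96 2b

  after D0: wrote 5B at 0x10 = c5190d9f72
  after D1: wrote 4B at 0x0f = 7aa527fc
  after D2: wrote 5B at 0x06 = 963004e34e
  after D3: wrote 4B at 0x02 = 963004e3
query mem[0x0a]=0x4e, mem[0x13]=0x9f, mem[0x02]=0x96, mem[0x20]=0x2b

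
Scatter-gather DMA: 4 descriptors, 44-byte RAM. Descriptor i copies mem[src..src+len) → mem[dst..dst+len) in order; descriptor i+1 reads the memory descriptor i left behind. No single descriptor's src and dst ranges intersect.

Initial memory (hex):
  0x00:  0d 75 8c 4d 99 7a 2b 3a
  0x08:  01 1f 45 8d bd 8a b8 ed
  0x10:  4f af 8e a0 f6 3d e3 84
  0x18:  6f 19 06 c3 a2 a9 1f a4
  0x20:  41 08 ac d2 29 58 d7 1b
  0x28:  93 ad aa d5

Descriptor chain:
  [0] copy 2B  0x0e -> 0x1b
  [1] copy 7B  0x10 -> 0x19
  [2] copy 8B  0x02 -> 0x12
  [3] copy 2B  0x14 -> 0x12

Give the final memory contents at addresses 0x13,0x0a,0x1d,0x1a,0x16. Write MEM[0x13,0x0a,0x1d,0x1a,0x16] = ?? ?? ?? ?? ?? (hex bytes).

MEM[0x13,0x0a,0x1d,0x1a,0x16] = 7a 45 f6 af 2b

D0: mem[0x1b..0x1c] <- [b8 ed]
D1: mem[0x19..0x1f] <- [4f af 8e a0 f6 3d e3]
D2: mem[0x12..0x19] <- [8c 4d 99 7a 2b 3a 01 1f]
D3: mem[0x12..0x13] <- [99 7a]
query mem[0x13]=0x7a, mem[0x0a]=0x45, mem[0x1d]=0xf6, mem[0x1a]=0xaf, mem[0x16]=0x2b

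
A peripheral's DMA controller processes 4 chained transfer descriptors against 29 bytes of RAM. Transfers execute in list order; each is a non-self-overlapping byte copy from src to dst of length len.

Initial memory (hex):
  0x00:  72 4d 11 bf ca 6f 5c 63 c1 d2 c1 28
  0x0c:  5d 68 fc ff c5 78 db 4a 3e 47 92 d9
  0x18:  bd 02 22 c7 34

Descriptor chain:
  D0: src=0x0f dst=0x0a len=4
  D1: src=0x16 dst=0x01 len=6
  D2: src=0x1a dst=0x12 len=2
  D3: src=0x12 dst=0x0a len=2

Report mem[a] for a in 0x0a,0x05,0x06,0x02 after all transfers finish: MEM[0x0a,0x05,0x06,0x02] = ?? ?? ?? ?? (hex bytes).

[0] 0x0f->0x0a len=4 : ff c5 78 db
[1] 0x16->0x01 len=6 : 92 d9 bd 02 22 c7
[2] 0x1a->0x12 len=2 : 22 c7
[3] 0x12->0x0a len=2 : 22 c7
query mem[0x0a]=0x22, mem[0x05]=0x22, mem[0x06]=0xc7, mem[0x02]=0xd9

MEM[0x0a,0x05,0x06,0x02] = 22 22 c7 d9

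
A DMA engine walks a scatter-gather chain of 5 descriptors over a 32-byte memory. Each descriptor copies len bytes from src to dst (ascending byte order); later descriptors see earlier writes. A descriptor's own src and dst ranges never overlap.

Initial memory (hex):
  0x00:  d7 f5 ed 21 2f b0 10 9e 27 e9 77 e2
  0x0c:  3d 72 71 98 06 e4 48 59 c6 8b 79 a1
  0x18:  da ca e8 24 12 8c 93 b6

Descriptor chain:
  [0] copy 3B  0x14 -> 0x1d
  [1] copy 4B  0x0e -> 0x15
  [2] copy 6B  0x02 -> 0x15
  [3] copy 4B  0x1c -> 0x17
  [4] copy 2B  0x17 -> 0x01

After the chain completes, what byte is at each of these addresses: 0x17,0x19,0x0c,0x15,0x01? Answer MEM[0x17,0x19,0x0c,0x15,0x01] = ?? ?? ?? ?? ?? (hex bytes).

D0: mem[0x1d..0x1f] <- [c6 8b 79]
D1: mem[0x15..0x18] <- [71 98 06 e4]
D2: mem[0x15..0x1a] <- [ed 21 2f b0 10 9e]
D3: mem[0x17..0x1a] <- [12 c6 8b 79]
D4: mem[0x01..0x02] <- [12 c6]
query mem[0x17]=0x12, mem[0x19]=0x8b, mem[0x0c]=0x3d, mem[0x15]=0xed, mem[0x01]=0x12

MEM[0x17,0x19,0x0c,0x15,0x01] = 12 8b 3d ed 12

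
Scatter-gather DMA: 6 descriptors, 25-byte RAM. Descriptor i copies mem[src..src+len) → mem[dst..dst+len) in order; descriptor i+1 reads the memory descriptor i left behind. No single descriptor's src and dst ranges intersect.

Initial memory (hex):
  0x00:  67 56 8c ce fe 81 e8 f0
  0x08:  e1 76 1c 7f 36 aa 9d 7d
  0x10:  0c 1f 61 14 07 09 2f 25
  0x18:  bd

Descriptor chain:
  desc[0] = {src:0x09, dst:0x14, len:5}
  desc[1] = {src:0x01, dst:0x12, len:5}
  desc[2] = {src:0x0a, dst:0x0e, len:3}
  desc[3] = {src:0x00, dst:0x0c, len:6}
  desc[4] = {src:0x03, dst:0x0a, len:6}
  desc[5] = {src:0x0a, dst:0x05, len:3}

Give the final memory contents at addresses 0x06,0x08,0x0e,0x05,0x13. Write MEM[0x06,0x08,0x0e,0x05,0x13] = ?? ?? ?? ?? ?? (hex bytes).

MEM[0x06,0x08,0x0e,0x05,0x13] = fe e1 f0 ce 8c

[0] 0x09->0x14 len=5 : 76 1c 7f 36 aa
[1] 0x01->0x12 len=5 : 56 8c ce fe 81
[2] 0x0a->0x0e len=3 : 1c 7f 36
[3] 0x00->0x0c len=6 : 67 56 8c ce fe 81
[4] 0x03->0x0a len=6 : ce fe 81 e8 f0 e1
[5] 0x0a->0x05 len=3 : ce fe 81
query mem[0x06]=0xfe, mem[0x08]=0xe1, mem[0x0e]=0xf0, mem[0x05]=0xce, mem[0x13]=0x8c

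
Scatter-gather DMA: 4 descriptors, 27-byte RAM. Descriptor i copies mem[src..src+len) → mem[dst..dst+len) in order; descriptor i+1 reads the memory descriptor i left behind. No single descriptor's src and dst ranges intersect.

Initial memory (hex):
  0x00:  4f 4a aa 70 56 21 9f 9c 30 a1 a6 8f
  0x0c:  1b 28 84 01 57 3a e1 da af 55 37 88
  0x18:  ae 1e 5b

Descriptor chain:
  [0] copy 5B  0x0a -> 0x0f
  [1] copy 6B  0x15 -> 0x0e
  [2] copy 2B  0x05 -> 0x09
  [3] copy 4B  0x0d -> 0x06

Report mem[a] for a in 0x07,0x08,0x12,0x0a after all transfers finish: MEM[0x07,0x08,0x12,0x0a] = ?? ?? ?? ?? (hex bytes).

#0 dst[0x0f+5] := {0xa6,0x8f,0x1b,0x28,0x84}
#1 dst[0x0e+6] := {0x55,0x37,0x88,0xae,0x1e,0x5b}
#2 dst[0x09+2] := {0x21,0x9f}
#3 dst[0x06+4] := {0x28,0x55,0x37,0x88}
query mem[0x07]=0x55, mem[0x08]=0x37, mem[0x12]=0x1e, mem[0x0a]=0x9f

MEM[0x07,0x08,0x12,0x0a] = 55 37 1e 9f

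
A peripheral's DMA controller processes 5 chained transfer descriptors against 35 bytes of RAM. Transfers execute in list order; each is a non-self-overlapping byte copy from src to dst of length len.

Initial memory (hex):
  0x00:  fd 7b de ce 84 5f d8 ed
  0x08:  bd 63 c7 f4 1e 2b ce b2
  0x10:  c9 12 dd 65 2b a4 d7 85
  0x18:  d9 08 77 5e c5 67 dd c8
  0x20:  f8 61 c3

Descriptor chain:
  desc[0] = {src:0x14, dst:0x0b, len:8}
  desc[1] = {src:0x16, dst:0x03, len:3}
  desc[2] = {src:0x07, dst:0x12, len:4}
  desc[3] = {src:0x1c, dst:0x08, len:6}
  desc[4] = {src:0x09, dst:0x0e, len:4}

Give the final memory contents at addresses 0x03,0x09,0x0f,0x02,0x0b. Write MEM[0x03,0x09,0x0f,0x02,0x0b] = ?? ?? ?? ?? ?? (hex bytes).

  after D0: wrote 8B at 0x0b = 2ba4d785d908775e
  after D1: wrote 3B at 0x03 = d785d9
  after D2: wrote 4B at 0x12 = edbd63c7
  after D3: wrote 6B at 0x08 = c567ddc8f861
  after D4: wrote 4B at 0x0e = 67ddc8f8
query mem[0x03]=0xd7, mem[0x09]=0x67, mem[0x0f]=0xdd, mem[0x02]=0xde, mem[0x0b]=0xc8

MEM[0x03,0x09,0x0f,0x02,0x0b] = d7 67 dd de c8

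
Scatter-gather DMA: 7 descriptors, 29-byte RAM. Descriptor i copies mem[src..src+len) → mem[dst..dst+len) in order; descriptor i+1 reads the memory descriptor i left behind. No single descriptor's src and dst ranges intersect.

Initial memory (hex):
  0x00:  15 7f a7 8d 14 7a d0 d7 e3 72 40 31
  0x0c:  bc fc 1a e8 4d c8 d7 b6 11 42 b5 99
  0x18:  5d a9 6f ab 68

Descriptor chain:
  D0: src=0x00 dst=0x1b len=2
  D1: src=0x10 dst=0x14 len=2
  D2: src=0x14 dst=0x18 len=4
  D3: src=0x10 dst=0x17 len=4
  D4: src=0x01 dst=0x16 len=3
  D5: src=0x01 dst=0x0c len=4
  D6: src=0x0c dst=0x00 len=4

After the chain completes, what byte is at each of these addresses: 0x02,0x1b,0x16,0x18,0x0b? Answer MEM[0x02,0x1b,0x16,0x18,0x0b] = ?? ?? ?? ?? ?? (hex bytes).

MEM[0x02,0x1b,0x16,0x18,0x0b] = 8d 99 7f 8d 31

D0: mem[0x1b..0x1c] <- [15 7f]
D1: mem[0x14..0x15] <- [4d c8]
D2: mem[0x18..0x1b] <- [4d c8 b5 99]
D3: mem[0x17..0x1a] <- [4d c8 d7 b6]
D4: mem[0x16..0x18] <- [7f a7 8d]
D5: mem[0x0c..0x0f] <- [7f a7 8d 14]
D6: mem[0x00..0x03] <- [7f a7 8d 14]
query mem[0x02]=0x8d, mem[0x1b]=0x99, mem[0x16]=0x7f, mem[0x18]=0x8d, mem[0x0b]=0x31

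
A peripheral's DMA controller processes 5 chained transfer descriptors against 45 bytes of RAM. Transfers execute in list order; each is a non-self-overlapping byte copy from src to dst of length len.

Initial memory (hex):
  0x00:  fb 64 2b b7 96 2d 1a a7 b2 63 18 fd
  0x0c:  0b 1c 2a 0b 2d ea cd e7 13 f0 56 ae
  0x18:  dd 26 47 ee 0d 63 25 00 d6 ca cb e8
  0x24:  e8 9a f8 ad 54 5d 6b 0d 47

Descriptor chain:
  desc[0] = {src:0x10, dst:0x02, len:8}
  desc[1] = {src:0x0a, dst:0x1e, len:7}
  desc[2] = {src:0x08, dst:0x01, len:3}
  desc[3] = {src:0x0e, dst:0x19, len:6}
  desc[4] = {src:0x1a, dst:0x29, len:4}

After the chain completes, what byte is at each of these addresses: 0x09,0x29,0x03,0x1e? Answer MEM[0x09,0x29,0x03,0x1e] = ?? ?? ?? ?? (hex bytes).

MEM[0x09,0x29,0x03,0x1e] = ae 0b 18 e7

[0] 0x10->0x02 len=8 : 2d ea cd e7 13 f0 56 ae
[1] 0x0a->0x1e len=7 : 18 fd 0b 1c 2a 0b 2d
[2] 0x08->0x01 len=3 : 56 ae 18
[3] 0x0e->0x19 len=6 : 2a 0b 2d ea cd e7
[4] 0x1a->0x29 len=4 : 0b 2d ea cd
query mem[0x09]=0xae, mem[0x29]=0x0b, mem[0x03]=0x18, mem[0x1e]=0xe7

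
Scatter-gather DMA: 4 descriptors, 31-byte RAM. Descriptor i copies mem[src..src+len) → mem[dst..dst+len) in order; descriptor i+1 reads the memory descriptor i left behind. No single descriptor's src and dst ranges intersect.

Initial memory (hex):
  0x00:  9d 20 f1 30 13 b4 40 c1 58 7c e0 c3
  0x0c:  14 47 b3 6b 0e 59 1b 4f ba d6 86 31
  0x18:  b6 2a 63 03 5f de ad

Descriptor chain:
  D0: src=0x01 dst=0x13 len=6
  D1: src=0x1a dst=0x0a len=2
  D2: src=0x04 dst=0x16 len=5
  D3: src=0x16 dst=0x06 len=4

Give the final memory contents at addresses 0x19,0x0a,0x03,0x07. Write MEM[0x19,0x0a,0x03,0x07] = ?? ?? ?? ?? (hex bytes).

MEM[0x19,0x0a,0x03,0x07] = c1 63 30 b4

  after D0: wrote 6B at 0x13 = 20f13013b440
  after D1: wrote 2B at 0x0a = 6303
  after D2: wrote 5B at 0x16 = 13b440c158
  after D3: wrote 4B at 0x06 = 13b440c1
query mem[0x19]=0xc1, mem[0x0a]=0x63, mem[0x03]=0x30, mem[0x07]=0xb4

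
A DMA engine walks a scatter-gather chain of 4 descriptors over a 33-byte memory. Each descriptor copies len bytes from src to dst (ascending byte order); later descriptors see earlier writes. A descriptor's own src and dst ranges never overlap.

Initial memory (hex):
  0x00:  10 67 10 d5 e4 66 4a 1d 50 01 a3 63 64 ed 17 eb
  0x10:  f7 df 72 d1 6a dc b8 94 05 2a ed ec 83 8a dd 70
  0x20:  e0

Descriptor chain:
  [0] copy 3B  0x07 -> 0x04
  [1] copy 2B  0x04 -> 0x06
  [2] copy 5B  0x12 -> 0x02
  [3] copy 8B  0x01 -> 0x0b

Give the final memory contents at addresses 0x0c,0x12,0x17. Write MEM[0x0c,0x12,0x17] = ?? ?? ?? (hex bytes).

MEM[0x0c,0x12,0x17] = 72 50 94

D0: mem[0x04..0x06] <- [1d 50 01]
D1: mem[0x06..0x07] <- [1d 50]
D2: mem[0x02..0x06] <- [72 d1 6a dc b8]
D3: mem[0x0b..0x12] <- [67 72 d1 6a dc b8 50 50]
query mem[0x0c]=0x72, mem[0x12]=0x50, mem[0x17]=0x94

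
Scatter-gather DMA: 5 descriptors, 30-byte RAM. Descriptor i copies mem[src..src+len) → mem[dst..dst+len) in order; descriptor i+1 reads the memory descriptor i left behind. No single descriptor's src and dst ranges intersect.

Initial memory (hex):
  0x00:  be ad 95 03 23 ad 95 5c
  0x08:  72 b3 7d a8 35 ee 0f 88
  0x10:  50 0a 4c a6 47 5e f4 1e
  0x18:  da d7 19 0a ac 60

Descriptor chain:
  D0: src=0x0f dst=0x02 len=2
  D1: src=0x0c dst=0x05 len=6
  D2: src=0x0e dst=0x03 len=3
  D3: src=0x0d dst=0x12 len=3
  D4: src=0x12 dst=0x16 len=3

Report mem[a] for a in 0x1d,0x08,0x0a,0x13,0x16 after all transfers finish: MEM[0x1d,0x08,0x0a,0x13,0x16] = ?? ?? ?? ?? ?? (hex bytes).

  after D0: wrote 2B at 0x02 = 8850
  after D1: wrote 6B at 0x05 = 35ee0f88500a
  after D2: wrote 3B at 0x03 = 0f8850
  after D3: wrote 3B at 0x12 = ee0f88
  after D4: wrote 3B at 0x16 = ee0f88
query mem[0x1d]=0x60, mem[0x08]=0x88, mem[0x0a]=0x0a, mem[0x13]=0x0f, mem[0x16]=0xee

MEM[0x1d,0x08,0x0a,0x13,0x16] = 60 88 0a 0f ee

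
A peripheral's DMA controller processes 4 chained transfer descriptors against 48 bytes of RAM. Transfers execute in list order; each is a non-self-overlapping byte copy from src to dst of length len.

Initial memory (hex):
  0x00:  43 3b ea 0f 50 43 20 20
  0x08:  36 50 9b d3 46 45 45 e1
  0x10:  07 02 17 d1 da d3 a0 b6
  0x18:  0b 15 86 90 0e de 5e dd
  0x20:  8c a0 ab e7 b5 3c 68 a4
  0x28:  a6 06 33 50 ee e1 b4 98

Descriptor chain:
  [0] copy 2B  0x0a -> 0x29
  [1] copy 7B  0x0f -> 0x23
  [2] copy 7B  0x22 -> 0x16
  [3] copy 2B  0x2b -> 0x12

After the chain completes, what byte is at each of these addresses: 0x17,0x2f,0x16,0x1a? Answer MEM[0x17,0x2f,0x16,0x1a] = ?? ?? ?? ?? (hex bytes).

  after D0: wrote 2B at 0x29 = 9bd3
  after D1: wrote 7B at 0x23 = e1070217d1dad3
  after D2: wrote 7B at 0x16 = abe1070217d1da
  after D3: wrote 2B at 0x12 = 50ee
query mem[0x17]=0xe1, mem[0x2f]=0x98, mem[0x16]=0xab, mem[0x1a]=0x17

MEM[0x17,0x2f,0x16,0x1a] = e1 98 ab 17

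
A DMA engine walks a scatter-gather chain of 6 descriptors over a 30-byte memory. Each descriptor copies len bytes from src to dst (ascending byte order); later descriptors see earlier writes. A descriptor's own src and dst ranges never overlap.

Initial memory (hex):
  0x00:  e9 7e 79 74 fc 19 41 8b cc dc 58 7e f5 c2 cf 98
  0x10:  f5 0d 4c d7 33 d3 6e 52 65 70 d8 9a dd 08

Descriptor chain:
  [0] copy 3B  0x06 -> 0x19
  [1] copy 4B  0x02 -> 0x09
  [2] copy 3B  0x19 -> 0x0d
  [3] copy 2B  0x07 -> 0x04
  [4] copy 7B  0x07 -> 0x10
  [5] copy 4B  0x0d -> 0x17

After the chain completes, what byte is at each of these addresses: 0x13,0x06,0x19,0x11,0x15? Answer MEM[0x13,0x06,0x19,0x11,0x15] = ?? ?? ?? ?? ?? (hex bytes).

MEM[0x13,0x06,0x19,0x11,0x15] = 74 41 cc cc 19

D0: mem[0x19..0x1b] <- [41 8b cc]
D1: mem[0x09..0x0c] <- [79 74 fc 19]
D2: mem[0x0d..0x0f] <- [41 8b cc]
D3: mem[0x04..0x05] <- [8b cc]
D4: mem[0x10..0x16] <- [8b cc 79 74 fc 19 41]
D5: mem[0x17..0x1a] <- [41 8b cc 8b]
query mem[0x13]=0x74, mem[0x06]=0x41, mem[0x19]=0xcc, mem[0x11]=0xcc, mem[0x15]=0x19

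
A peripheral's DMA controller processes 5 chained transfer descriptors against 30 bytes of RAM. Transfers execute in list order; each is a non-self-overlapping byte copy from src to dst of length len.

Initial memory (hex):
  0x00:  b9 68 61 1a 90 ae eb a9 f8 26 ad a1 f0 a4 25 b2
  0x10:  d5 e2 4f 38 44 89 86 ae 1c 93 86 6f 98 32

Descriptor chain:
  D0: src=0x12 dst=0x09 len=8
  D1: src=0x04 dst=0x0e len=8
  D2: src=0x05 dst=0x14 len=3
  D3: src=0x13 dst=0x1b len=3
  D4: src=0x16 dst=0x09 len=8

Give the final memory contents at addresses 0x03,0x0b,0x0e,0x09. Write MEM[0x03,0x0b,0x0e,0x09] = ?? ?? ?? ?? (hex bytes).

#0 dst[0x09+8] := {0x4f,0x38,0x44,0x89,0x86,0xae,0x1c,0x93}
#1 dst[0x0e+8] := {0x90,0xae,0xeb,0xa9,0xf8,0x4f,0x38,0x44}
#2 dst[0x14+3] := {0xae,0xeb,0xa9}
#3 dst[0x1b+3] := {0x4f,0xae,0xeb}
#4 dst[0x09+8] := {0xa9,0xae,0x1c,0x93,0x86,0x4f,0xae,0xeb}
query mem[0x03]=0x1a, mem[0x0b]=0x1c, mem[0x0e]=0x4f, mem[0x09]=0xa9

MEM[0x03,0x0b,0x0e,0x09] = 1a 1c 4f a9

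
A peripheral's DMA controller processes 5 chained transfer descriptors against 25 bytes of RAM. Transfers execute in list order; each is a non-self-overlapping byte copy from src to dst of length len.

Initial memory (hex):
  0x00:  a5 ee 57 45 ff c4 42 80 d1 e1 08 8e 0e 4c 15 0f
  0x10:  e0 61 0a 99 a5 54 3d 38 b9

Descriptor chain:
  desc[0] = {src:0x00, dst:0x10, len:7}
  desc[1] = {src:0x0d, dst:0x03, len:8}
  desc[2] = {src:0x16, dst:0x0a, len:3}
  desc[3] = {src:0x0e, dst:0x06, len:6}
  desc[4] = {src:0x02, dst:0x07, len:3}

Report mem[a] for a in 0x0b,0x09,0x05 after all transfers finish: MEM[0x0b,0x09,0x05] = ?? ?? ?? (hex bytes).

  after D0: wrote 7B at 0x10 = a5ee5745ffc442
  after D1: wrote 8B at 0x03 = 4c150fa5ee5745ff
  after D2: wrote 3B at 0x0a = 4238b9
  after D3: wrote 6B at 0x06 = 150fa5ee5745
  after D4: wrote 3B at 0x07 = 574c15
query mem[0x0b]=0x45, mem[0x09]=0x15, mem[0x05]=0x0f

MEM[0x0b,0x09,0x05] = 45 15 0f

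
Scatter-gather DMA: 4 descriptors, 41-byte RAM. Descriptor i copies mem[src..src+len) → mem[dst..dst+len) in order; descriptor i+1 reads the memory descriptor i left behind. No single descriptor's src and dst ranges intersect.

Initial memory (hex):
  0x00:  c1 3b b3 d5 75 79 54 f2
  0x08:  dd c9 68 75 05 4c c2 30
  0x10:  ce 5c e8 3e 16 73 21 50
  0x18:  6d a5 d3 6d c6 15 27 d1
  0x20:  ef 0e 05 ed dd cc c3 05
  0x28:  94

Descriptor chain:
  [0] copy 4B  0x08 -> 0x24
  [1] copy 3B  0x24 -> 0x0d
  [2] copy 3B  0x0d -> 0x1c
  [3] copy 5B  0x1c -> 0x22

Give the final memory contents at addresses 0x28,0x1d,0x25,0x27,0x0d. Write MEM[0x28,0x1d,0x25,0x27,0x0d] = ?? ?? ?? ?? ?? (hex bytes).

D0: mem[0x24..0x27] <- [dd c9 68 75]
D1: mem[0x0d..0x0f] <- [dd c9 68]
D2: mem[0x1c..0x1e] <- [dd c9 68]
D3: mem[0x22..0x26] <- [dd c9 68 d1 ef]
query mem[0x28]=0x94, mem[0x1d]=0xc9, mem[0x25]=0xd1, mem[0x27]=0x75, mem[0x0d]=0xdd

MEM[0x28,0x1d,0x25,0x27,0x0d] = 94 c9 d1 75 dd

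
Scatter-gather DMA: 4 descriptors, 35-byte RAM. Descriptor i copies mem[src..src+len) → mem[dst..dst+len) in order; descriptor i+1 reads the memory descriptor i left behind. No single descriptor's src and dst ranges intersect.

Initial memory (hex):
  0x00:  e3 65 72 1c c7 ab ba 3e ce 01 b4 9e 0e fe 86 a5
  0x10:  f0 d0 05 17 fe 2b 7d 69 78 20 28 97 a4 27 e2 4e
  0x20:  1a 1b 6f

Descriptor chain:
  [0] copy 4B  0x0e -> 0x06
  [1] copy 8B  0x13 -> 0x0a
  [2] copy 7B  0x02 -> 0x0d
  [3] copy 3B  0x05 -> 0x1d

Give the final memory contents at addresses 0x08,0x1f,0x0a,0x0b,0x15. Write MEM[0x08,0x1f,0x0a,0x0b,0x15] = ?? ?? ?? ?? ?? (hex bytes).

MEM[0x08,0x1f,0x0a,0x0b,0x15] = f0 a5 17 fe 2b

#0 dst[0x06+4] := {0x86,0xa5,0xf0,0xd0}
#1 dst[0x0a+8] := {0x17,0xfe,0x2b,0x7d,0x69,0x78,0x20,0x28}
#2 dst[0x0d+7] := {0x72,0x1c,0xc7,0xab,0x86,0xa5,0xf0}
#3 dst[0x1d+3] := {0xab,0x86,0xa5}
query mem[0x08]=0xf0, mem[0x1f]=0xa5, mem[0x0a]=0x17, mem[0x0b]=0xfe, mem[0x15]=0x2b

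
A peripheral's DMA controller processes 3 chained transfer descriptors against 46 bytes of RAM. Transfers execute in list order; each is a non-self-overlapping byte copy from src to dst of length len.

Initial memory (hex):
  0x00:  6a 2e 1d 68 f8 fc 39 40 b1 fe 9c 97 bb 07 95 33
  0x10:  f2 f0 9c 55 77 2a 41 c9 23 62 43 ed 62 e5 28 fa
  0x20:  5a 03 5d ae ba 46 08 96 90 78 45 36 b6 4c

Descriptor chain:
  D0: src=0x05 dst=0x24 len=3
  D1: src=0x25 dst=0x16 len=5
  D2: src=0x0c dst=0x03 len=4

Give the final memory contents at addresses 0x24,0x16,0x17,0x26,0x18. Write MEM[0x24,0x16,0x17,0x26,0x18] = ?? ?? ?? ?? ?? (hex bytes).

MEM[0x24,0x16,0x17,0x26,0x18] = fc 39 40 40 96

  after D0: wrote 3B at 0x24 = fc3940
  after D1: wrote 5B at 0x16 = 3940969078
  after D2: wrote 4B at 0x03 = bb079533
query mem[0x24]=0xfc, mem[0x16]=0x39, mem[0x17]=0x40, mem[0x26]=0x40, mem[0x18]=0x96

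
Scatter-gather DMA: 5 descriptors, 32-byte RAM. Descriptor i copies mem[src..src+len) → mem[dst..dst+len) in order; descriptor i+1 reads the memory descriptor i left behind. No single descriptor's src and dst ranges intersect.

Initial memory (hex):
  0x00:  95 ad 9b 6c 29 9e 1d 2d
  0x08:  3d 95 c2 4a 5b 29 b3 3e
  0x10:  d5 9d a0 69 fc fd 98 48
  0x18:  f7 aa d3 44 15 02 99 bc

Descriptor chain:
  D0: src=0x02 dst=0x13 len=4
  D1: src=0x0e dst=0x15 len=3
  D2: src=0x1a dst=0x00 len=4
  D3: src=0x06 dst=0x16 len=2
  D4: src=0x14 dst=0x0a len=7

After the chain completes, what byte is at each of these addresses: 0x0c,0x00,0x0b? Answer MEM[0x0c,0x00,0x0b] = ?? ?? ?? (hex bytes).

MEM[0x0c,0x00,0x0b] = 1d d3 b3

D0: mem[0x13..0x16] <- [9b 6c 29 9e]
D1: mem[0x15..0x17] <- [b3 3e d5]
D2: mem[0x00..0x03] <- [d3 44 15 02]
D3: mem[0x16..0x17] <- [1d 2d]
D4: mem[0x0a..0x10] <- [6c b3 1d 2d f7 aa d3]
query mem[0x0c]=0x1d, mem[0x00]=0xd3, mem[0x0b]=0xb3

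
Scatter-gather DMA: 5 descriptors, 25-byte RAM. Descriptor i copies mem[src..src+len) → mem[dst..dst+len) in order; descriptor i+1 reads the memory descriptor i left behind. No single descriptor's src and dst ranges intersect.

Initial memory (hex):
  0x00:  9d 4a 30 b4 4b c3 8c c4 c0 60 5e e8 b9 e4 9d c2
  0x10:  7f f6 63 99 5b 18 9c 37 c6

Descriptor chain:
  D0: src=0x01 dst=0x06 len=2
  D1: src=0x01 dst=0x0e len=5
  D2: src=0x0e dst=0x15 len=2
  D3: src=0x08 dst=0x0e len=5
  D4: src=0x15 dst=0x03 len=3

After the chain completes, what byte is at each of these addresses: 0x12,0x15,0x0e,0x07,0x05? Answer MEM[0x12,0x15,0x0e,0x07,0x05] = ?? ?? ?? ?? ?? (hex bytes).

D0: mem[0x06..0x07] <- [4a 30]
D1: mem[0x0e..0x12] <- [4a 30 b4 4b c3]
D2: mem[0x15..0x16] <- [4a 30]
D3: mem[0x0e..0x12] <- [c0 60 5e e8 b9]
D4: mem[0x03..0x05] <- [4a 30 37]
query mem[0x12]=0xb9, mem[0x15]=0x4a, mem[0x0e]=0xc0, mem[0x07]=0x30, mem[0x05]=0x37

MEM[0x12,0x15,0x0e,0x07,0x05] = b9 4a c0 30 37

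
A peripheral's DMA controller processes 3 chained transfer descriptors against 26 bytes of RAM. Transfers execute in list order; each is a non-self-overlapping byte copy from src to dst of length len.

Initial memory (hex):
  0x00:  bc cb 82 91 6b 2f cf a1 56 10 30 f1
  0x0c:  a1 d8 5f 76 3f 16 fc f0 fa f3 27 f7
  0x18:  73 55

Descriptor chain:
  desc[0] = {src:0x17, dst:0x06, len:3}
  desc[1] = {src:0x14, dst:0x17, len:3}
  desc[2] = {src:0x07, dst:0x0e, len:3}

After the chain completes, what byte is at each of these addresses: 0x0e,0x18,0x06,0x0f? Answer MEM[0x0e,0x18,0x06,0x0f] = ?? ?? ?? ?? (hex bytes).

[0] 0x17->0x06 len=3 : f7 73 55
[1] 0x14->0x17 len=3 : fa f3 27
[2] 0x07->0x0e len=3 : 73 55 10
query mem[0x0e]=0x73, mem[0x18]=0xf3, mem[0x06]=0xf7, mem[0x0f]=0x55

MEM[0x0e,0x18,0x06,0x0f] = 73 f3 f7 55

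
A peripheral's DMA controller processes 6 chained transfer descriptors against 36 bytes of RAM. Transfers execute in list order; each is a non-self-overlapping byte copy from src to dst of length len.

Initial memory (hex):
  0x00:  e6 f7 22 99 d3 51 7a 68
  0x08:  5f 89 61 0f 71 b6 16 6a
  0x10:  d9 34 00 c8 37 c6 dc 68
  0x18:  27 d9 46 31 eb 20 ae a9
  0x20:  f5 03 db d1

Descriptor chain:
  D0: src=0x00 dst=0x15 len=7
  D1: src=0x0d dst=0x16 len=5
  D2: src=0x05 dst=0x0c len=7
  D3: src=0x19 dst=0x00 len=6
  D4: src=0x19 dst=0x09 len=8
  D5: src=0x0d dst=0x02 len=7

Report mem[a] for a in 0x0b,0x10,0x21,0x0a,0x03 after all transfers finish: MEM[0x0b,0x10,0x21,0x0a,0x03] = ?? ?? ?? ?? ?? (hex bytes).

MEM[0x0b,0x10,0x21,0x0a,0x03] = 7a f5 03 34 ae

[0] 0x00->0x15 len=7 : e6 f7 22 99 d3 51 7a
[1] 0x0d->0x16 len=5 : b6 16 6a d9 34
[2] 0x05->0x0c len=7 : 51 7a 68 5f 89 61 0f
[3] 0x19->0x00 len=6 : d9 34 7a eb 20 ae
[4] 0x19->0x09 len=8 : d9 34 7a eb 20 ae a9 f5
[5] 0x0d->0x02 len=7 : 20 ae a9 f5 61 0f c8
query mem[0x0b]=0x7a, mem[0x10]=0xf5, mem[0x21]=0x03, mem[0x0a]=0x34, mem[0x03]=0xae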